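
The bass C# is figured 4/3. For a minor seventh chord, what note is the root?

The figures 4/3 mean the fifth of the chord is in the bass. If C# is the fifth of a minor seventh chord, the root is F# (chord tones F#–A–C#–E).

F#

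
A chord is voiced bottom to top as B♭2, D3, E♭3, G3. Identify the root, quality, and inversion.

Reducing to letter names: Bb, D, Eb, G. These stack in thirds as Eb–G–Bb–D — an Eb major seventh chord.
With the fifth (Bb) in the bass, the chord is in second inversion (figured bass 4/3).

Eb major seventh, second inversion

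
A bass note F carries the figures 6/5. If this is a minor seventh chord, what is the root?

The figures 6/5 mean the third of the chord is in the bass. If F is the third of a minor seventh chord, the root is D (chord tones D–F–A–C).

D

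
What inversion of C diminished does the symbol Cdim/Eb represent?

first inversion

Cdim/Eb means C diminished with Eb in the bass. Eb is the third of C diminished (C–Eb–Gb), so this is first inversion.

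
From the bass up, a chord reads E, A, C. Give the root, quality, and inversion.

A minor, second inversion

The pitch classes E, A, C arrange in thirds as A–C–E: an A minor triad.
The lowest note is E, the fifth of the chord, so this is second inversion (figured bass 6/4).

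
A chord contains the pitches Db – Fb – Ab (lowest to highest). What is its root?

Reordering Db, Fb, Ab into stacked thirds gives Db–Fb–Ab; the bottom of that stack, Db, is the root.

Db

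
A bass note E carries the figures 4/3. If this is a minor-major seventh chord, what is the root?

A

The figures 4/3 mean the fifth of the chord is in the bass. If E is the fifth of a minor-major seventh chord, the root is A (chord tones A–C–E–G#).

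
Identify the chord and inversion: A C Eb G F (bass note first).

F dominant ninth, first inversion

The distinct note names are A, C, Eb, G, F. Stacked in thirds they read F–A–C–Eb–G, which is a dominant ninth chord on F.
The lowest note is A, the third of the chord, so this is first inversion.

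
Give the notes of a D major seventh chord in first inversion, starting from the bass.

F#, A, C#, D

The chord tones are D–F#–A–C#. With the third (F#) lowest for first inversion: F#, A, C#, D.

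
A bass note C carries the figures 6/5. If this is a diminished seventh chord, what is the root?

The figures 6/5 mean the third of the chord is in the bass. If C is the third of a diminished seventh chord, the root is A (chord tones A–C–Eb–Gb).

A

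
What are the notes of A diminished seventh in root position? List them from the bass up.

A, C, Eb, Gb

The chord tones are A–C–Eb–Gb. With the root (A) lowest for root position: A, C, Eb, Gb.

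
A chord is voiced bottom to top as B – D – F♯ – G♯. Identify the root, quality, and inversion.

G# half-diminished seventh, first inversion

The distinct note names are B, D, F#, G#. Stacked in thirds they read G#–B–D–F#, which is a half-diminished seventh chord on G#.
B is the third of G# half-diminished seventh; third in the bass means first inversion (figured bass 6/5).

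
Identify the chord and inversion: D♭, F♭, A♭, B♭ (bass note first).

Bb half-diminished seventh, first inversion

The pitch classes Db, Fb, Ab, Bb arrange in thirds as Bb–Db–Fb–Ab: a Bb half-diminished seventh chord.
With the third (Db) in the bass, the chord is in first inversion (figured bass 6/5).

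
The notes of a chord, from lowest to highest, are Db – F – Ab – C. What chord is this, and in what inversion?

Reducing to letter names: Db, F, Ab, C. These stack in thirds as Db–F–Ab–C — a Db major seventh chord.
With the root (Db) in the bass, the chord is in root position (figured bass 7).

Db major seventh, root position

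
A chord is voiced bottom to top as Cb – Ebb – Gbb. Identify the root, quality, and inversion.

Cb diminished, root position

The distinct note names are Cb, Ebb, Gbb. Stacked in thirds they read Cb–Ebb–Gbb, which is a diminished triad on Cb.
The lowest note is Cb, the root of the chord, so this is root position (figured bass 5/3).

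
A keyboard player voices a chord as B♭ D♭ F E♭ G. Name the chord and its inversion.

The pitch classes Bb, Db, F, Eb, G arrange in thirds as Eb–G–Bb–Db–F: an Eb dominant ninth chord.
With the fifth (Bb) in the bass, the chord is in second inversion.

Eb dominant ninth, second inversion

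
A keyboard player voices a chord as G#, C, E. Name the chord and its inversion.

C augmented, second inversion

The distinct note names are G#, C, E. Stacked in thirds they read C–E–G#, which is an augmented triad on C.
With the fifth (G#) in the bass, the chord is in second inversion (figured bass 6/4).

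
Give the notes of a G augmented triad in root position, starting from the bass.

Spelling G augmented: G–B–D#. In root position the root is bass, giving G, B, D# from the bottom.

G, B, D#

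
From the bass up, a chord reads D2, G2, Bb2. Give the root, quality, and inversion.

Reducing to letter names: D, G, Bb. These stack in thirds as G–Bb–D — a G minor triad.
D is the fifth of G minor; fifth in the bass means second inversion (figured bass 6/4).

G minor, second inversion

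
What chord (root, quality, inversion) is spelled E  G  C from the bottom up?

Reducing to letter names: E, G, C. These stack in thirds as C–E–G — a C major triad.
The lowest note is E, the third of the chord, so this is first inversion (figured bass 6).

C major, first inversion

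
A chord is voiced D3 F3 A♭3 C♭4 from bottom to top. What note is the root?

D, F, Ab, Cb are the tones of a D diminished seventh chord (D–F–Ab–Cb), making D the root.

D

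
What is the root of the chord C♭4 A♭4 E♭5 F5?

Reordering Cb, Ab, Eb, F into stacked thirds gives F–Ab–Cb–Eb; the bottom of that stack, F, is the root.

F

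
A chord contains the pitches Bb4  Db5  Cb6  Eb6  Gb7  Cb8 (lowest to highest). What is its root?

Cb

Reordering Bb, Db, Cb, Eb, Gb into stacked thirds gives Cb–Eb–Gb–Bb–Db; the bottom of that stack, Cb, is the root.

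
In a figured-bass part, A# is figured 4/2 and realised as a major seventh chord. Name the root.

The figures 4/2 mean the seventh of the chord is in the bass. If A# is the seventh of a major seventh chord, the root is B (chord tones B–D#–F#–A#).

B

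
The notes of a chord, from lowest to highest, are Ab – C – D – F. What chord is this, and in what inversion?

The pitch classes Ab, C, D, F arrange in thirds as D–F–Ab–C: a D half-diminished seventh chord.
With the fifth (Ab) in the bass, the chord is in second inversion (figured bass 4/3).

D half-diminished seventh, second inversion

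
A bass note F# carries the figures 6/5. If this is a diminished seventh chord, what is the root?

D#

The figures 6/5 mean the third of the chord is in the bass. If F# is the third of a diminished seventh chord, the root is D# (chord tones D#–F#–A–C).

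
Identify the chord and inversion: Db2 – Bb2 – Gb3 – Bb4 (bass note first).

The pitch classes Db, Bb, Gb arrange in thirds as Gb–Bb–Db: a Gb major triad.
Db is the fifth of Gb major; fifth in the bass means second inversion (figured bass 6/4).

Gb major, second inversion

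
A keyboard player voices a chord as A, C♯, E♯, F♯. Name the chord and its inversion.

Reducing to letter names: A, C#, E#, F#. These stack in thirds as F#–A–C#–E# — an F# minor-major seventh chord.
A is the third of F# minor-major seventh; third in the bass means first inversion (figured bass 6/5).

F# minor-major seventh, first inversion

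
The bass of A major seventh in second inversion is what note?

E

In second inversion the fifth is lowest. For A major seventh (A–C#–E–G#) that is E.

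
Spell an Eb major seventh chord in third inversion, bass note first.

The chord tones are Eb–G–Bb–D. With the seventh (D) lowest for third inversion: D, Eb, G, Bb.

D, Eb, G, Bb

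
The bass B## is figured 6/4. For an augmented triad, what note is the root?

E#

The figures 6/4 mean the fifth of the chord is in the bass. If B## is the fifth of an augmented triad, the root is E# (chord tones E#–G##–B##).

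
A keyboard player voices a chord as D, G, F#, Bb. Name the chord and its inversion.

Reducing to letter names: D, G, F#, Bb. These stack in thirds as G–Bb–D–F# — a G minor-major seventh chord.
D is the fifth of G minor-major seventh; fifth in the bass means second inversion (figured bass 4/3).

G minor-major seventh, second inversion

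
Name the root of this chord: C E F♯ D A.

D

Reordering C, E, F#, D, A into stacked thirds gives D–F#–A–C–E; the bottom of that stack, D, is the root.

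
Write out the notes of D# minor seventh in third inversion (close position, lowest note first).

D# minor seventh is D#–F#–A#–C#. Third inversion puts the seventh (C#) in the bass, with the remaining tones above: C#, D#, F#, A#.

C#, D#, F#, A#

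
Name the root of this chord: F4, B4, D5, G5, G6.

G

The distinct letter names are F, B, D, G. Arranged as a stack of thirds they read G–B–D–F, so G is the root (a G dominant seventh chord).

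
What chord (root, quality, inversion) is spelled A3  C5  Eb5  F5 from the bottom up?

The distinct note names are A, C, Eb, F. Stacked in thirds they read F–A–C–Eb, which is a dominant seventh chord on F.
With the third (A) in the bass, the chord is in first inversion (figured bass 6/5).

F dominant seventh, first inversion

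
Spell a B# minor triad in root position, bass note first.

Spelling B# minor: B#–D#–F##. In root position the root is bass, giving B#, D#, F## from the bottom.

B#, D#, F##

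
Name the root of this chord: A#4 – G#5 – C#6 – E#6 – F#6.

F#

A#, G#, C#, E#, F# are the tones of an F# major ninth chord (F#–A#–C#–E#–G#), making F# the root.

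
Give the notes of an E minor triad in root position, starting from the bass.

E, G, B

The chord tones are E–G–B. With the root (E) lowest for root position: E, G, B.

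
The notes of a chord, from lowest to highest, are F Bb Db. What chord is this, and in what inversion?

The pitch classes F, Bb, Db arrange in thirds as Bb–Db–F: a Bb minor triad.
With the fifth (F) in the bass, the chord is in second inversion (figured bass 6/4).

Bb minor, second inversion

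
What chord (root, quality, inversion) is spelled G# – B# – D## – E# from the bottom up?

E# minor-major seventh, first inversion

Reducing to letter names: G#, B#, D##, E#. These stack in thirds as E#–G#–B#–D## — an E# minor-major seventh chord.
With the third (G#) in the bass, the chord is in first inversion (figured bass 6/5).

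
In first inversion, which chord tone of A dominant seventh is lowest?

C#

In first inversion the third is lowest. For A dominant seventh (A–C#–E–G) that is C#.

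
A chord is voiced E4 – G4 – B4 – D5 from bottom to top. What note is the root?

E

The distinct letter names are E, G, B, D. Arranged as a stack of thirds they read E–G–B–D, so E is the root (an E minor seventh chord).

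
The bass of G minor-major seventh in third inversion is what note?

F#

In third inversion the seventh is lowest. For G minor-major seventh (G–Bb–D–F#) that is F#.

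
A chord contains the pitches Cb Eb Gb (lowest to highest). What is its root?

Cb

Reordering Cb, Eb, Gb into stacked thirds gives Cb–Eb–Gb; the bottom of that stack, Cb, is the root.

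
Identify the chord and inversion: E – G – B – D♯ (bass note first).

E minor-major seventh, root position

The pitch classes E, G, B, D# arrange in thirds as E–G–B–D#: an E minor-major seventh chord.
The lowest note is E, the root of the chord, so this is root position (figured bass 7).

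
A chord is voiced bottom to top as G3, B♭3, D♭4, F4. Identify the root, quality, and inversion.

The distinct note names are G, Bb, Db, F. Stacked in thirds they read G–Bb–Db–F, which is a half-diminished seventh chord on G.
The lowest note is G, the root of the chord, so this is root position (figured bass 7).

G half-diminished seventh, root position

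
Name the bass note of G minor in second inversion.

The fifth of G minor (G–Bb–D) is D; that is the bass in second inversion.

D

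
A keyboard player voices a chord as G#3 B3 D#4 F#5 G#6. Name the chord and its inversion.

The pitch classes G#, B, D#, F# arrange in thirds as G#–B–D#–F#: a G# minor seventh chord.
The lowest note is G#, the root of the chord, so this is root position (figured bass 7).

G# minor seventh, root position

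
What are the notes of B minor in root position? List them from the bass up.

B, D, F#

The chord tones are B–D–F#. With the root (B) lowest for root position: B, D, F#.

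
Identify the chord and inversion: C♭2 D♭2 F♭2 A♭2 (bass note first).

Reducing to letter names: Cb, Db, Fb, Ab. These stack in thirds as Db–Fb–Ab–Cb — a Db minor seventh chord.
Cb is the seventh of Db minor seventh; seventh in the bass means third inversion (figured bass 4/2).

Db minor seventh, third inversion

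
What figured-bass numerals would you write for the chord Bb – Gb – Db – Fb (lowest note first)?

6/5

The notes Bb, Gb, Db, Fb stack in thirds as Gb–Bb–Db–Fb — a Gb dominant seventh chord. The bass Bb is the third, so this is first inversion: figured 6/5.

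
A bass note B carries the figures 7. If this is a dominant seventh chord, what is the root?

The figures 7 mean the root of the chord is in the bass. If B is the root of a dominant seventh chord, the root is B (chord tones B–D#–F#–A).

B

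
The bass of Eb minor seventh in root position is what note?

Eb minor seventh is Eb–Gb–Bb–Db. Root position places the root in the bass: Eb.

Eb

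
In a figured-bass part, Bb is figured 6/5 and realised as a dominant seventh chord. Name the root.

The figures 6/5 mean the third of the chord is in the bass. If Bb is the third of a dominant seventh chord, the root is Gb (chord tones Gb–Bb–Db–Fb).

Gb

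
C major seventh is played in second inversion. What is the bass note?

G

In second inversion the fifth is lowest. For C major seventh (C–E–G–B) that is G.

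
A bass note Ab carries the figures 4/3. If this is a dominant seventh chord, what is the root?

Db

The figures 4/3 mean the fifth of the chord is in the bass. If Ab is the fifth of a dominant seventh chord, the root is Db (chord tones Db–F–Ab–Cb).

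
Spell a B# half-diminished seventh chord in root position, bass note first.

B#, D#, F#, A#

B# half-diminished seventh is B#–D#–F#–A#. Root position puts the root (B#) in the bass, with the remaining tones above: B#, D#, F#, A#.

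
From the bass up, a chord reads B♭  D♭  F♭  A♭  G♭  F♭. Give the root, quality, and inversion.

The pitch classes Bb, Db, Fb, Ab, Gb arrange in thirds as Gb–Bb–Db–Fb–Ab: a Gb dominant ninth chord.
With the third (Bb) in the bass, the chord is in first inversion.

Gb dominant ninth, first inversion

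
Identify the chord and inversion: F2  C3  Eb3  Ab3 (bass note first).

F minor seventh, root position

The pitch classes F, C, Eb, Ab arrange in thirds as F–Ab–C–Eb: an F minor seventh chord.
F is the root of F minor seventh; root in the bass means root position (figured bass 7).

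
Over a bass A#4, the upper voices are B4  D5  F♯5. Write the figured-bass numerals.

4/2

The notes A#, B, D, F# stack in thirds as B–D–F#–A# — a B minor-major seventh chord. The bass A# is the seventh, so this is third inversion: figured 4/2.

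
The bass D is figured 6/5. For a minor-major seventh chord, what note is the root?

B

The figures 6/5 mean the third of the chord is in the bass. If D is the third of a minor-major seventh chord, the root is B (chord tones B–D–F#–A#).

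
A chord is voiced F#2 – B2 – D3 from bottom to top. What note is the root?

B

The distinct letter names are F#, B, D. Arranged as a stack of thirds they read B–D–F#, so B is the root (a B minor triad).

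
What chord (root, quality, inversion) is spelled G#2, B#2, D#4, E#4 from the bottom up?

E# minor seventh, first inversion

Reducing to letter names: G#, B#, D#, E#. These stack in thirds as E#–G#–B#–D# — an E# minor seventh chord.
G# is the third of E# minor seventh; third in the bass means first inversion (figured bass 6/5).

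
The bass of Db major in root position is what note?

In root position the root is lowest. For Db major (Db–F–Ab) that is Db.

Db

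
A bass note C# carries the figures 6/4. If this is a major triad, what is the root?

The figures 6/4 mean the fifth of the chord is in the bass. If C# is the fifth of a major triad, the root is F# (chord tones F#–A#–C#).

F#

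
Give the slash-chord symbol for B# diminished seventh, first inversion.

First inversion of B# diminished seventh has the third (D#) in the bass. As a slash chord: B#dim7/D#.

B#dim7/D#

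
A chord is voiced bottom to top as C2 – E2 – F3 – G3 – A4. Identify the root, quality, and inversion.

Reducing to letter names: C, E, F, G, A. These stack in thirds as F–A–C–E–G — an F major ninth chord.
The lowest note is C, the fifth of the chord, so this is second inversion.

F major ninth, second inversion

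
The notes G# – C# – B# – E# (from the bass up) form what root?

G#, C#, B#, E# are the tones of a C# major seventh chord (C#–E#–G#–B#), making C# the root.

C#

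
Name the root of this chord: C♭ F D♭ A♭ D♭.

Cb, F, Db, Ab are the tones of a Db dominant seventh chord (Db–F–Ab–Cb), making Db the root.

Db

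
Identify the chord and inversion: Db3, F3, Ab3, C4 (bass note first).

Reducing to letter names: Db, F, Ab, C. These stack in thirds as Db–F–Ab–C — a Db major seventh chord.
Db is the root of Db major seventh; root in the bass means root position (figured bass 7).

Db major seventh, root position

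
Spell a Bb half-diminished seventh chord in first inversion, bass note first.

Bb half-diminished seventh is Bb–Db–Fb–Ab. First inversion puts the third (Db) in the bass, with the remaining tones above: Db, Fb, Ab, Bb.

Db, Fb, Ab, Bb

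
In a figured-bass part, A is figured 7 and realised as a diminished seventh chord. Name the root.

A

The figures 7 mean the root of the chord is in the bass. If A is the root of a diminished seventh chord, the root is A (chord tones A–C–Eb–Gb).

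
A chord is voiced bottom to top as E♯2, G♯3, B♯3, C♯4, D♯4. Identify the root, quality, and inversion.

C# major ninth, first inversion

The distinct note names are E#, G#, B#, C#, D#. Stacked in thirds they read C#–E#–G#–B#–D#, which is a major ninth chord on C#.
E# is the third of C# major ninth; third in the bass means first inversion.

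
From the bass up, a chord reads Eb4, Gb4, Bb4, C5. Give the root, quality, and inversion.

The pitch classes Eb, Gb, Bb, C arrange in thirds as C–Eb–Gb–Bb: a C half-diminished seventh chord.
Eb is the third of C half-diminished seventh; third in the bass means first inversion (figured bass 6/5).

C half-diminished seventh, first inversion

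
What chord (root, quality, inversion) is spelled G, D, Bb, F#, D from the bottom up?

The pitch classes G, D, Bb, F# arrange in thirds as G–Bb–D–F#: a G minor-major seventh chord.
The lowest note is G, the root of the chord, so this is root position (figured bass 7).

G minor-major seventh, root position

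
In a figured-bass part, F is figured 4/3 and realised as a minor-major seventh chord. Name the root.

Bb

The figures 4/3 mean the fifth of the chord is in the bass. If F is the fifth of a minor-major seventh chord, the root is Bb (chord tones Bb–Db–F–A).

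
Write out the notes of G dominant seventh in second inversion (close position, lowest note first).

G dominant seventh is G–B–D–F. Second inversion puts the fifth (D) in the bass, with the remaining tones above: D, F, G, B.

D, F, G, B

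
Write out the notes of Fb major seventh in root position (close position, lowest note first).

Fb, Ab, Cb, Eb

Spelling Fb major seventh: Fb–Ab–Cb–Eb. In root position the root is bass, giving Fb, Ab, Cb, Eb from the bottom.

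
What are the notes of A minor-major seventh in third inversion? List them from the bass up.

G#, A, C, E

The chord tones are A–C–E–G#. With the seventh (G#) lowest for third inversion: G#, A, C, E.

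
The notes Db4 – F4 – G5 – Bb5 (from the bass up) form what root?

Reordering Db, F, G, Bb into stacked thirds gives G–Bb–Db–F; the bottom of that stack, G, is the root.

G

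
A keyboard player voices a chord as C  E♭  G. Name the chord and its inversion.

Reducing to letter names: C, Eb, G. These stack in thirds as C–Eb–G — a C minor triad.
C is the root of C minor; root in the bass means root position (figured bass 5/3).

C minor, root position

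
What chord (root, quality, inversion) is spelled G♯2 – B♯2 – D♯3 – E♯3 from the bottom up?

E# minor seventh, first inversion

The distinct note names are G#, B#, D#, E#. Stacked in thirds they read E#–G#–B#–D#, which is a minor seventh chord on E#.
G# is the third of E# minor seventh; third in the bass means first inversion (figured bass 6/5).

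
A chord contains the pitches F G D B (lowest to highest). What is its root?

Reordering F, G, D, B into stacked thirds gives G–B–D–F; the bottom of that stack, G, is the root.

G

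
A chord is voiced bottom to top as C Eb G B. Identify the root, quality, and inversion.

The distinct note names are C, Eb, G, B. Stacked in thirds they read C–Eb–G–B, which is a minor-major seventh chord on C.
With the root (C) in the bass, the chord is in root position (figured bass 7).

C minor-major seventh, root position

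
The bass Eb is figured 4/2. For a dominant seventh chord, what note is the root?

The figures 4/2 mean the seventh of the chord is in the bass. If Eb is the seventh of a dominant seventh chord, the root is F (chord tones F–A–C–Eb).

F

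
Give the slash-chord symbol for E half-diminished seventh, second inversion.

Eø7/Bb

Second inversion of E half-diminished seventh has the fifth (Bb) in the bass. As a slash chord: Eø7/Bb.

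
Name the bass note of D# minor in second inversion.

A#

D# minor is D#–F#–A#. Second inversion places the fifth in the bass: A#.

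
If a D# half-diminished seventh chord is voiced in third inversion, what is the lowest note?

C#

The seventh of D# half-diminished seventh (D#–F#–A–C#) is C#; that is the bass in third inversion.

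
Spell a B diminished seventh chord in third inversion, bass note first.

The chord tones are B–D–F–Ab. With the seventh (Ab) lowest for third inversion: Ab, B, D, F.

Ab, B, D, F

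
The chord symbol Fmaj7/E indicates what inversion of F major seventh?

third inversion

Fmaj7/E means F major seventh with E in the bass. E is the seventh of F major seventh (F–A–C–E), so this is third inversion.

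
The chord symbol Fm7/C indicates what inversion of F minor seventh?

second inversion

Fm7/C means F minor seventh with C in the bass. C is the fifth of F minor seventh (F–Ab–C–Eb), so this is second inversion.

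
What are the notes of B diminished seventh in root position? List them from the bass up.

B diminished seventh is B–D–F–Ab. Root position puts the root (B) in the bass, with the remaining tones above: B, D, F, Ab.

B, D, F, Ab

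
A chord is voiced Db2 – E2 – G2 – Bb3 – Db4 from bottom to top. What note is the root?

E

The distinct letter names are Db, E, G, Bb. Arranged as a stack of thirds they read E–G–Bb–Db, so E is the root (an E diminished seventh chord).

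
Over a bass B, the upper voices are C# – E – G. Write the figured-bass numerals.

4/2

The notes B, C#, E, G stack in thirds as C#–E–G–B — a C# half-diminished seventh chord. The bass B is the seventh, so this is third inversion: figured 4/2.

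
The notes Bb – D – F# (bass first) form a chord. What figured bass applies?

5/3

The notes Bb, D, F# stack in thirds as Bb–D–F# — a Bb augmented triad. The bass Bb is the root, so this is root position: figured 5/3.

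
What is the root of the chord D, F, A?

The distinct letter names are D, F, A. Arranged as a stack of thirds they read D–F–A, so D is the root (a D minor triad).

D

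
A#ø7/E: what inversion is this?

A#ø7/E means A# half-diminished seventh with E in the bass. E is the fifth of A# half-diminished seventh (A#–C#–E–G#), so this is second inversion.

second inversion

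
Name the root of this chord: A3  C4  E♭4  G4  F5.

A, C, Eb, G, F are the tones of an F dominant ninth chord (F–A–C–Eb–G), making F the root.

F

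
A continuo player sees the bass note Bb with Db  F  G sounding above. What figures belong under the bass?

The notes Bb, Db, F, G stack in thirds as G–Bb–Db–F — a G half-diminished seventh chord. The bass Bb is the third, so this is first inversion: figured 6/5.

6/5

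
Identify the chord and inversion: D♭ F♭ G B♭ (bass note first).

G diminished seventh, second inversion

Reducing to letter names: Db, Fb, G, Bb. These stack in thirds as G–Bb–Db–Fb — a G diminished seventh chord.
The lowest note is Db, the fifth of the chord, so this is second inversion (figured bass 4/3).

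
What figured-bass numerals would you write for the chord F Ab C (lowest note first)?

The notes F, Ab, C stack in thirds as F–Ab–C — an F minor triad. The bass F is the root, so this is root position: figured 5/3.

5/3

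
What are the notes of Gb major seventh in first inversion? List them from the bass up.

Spelling Gb major seventh: Gb–Bb–Db–F. In first inversion the third is bass, giving Bb, Db, F, Gb from the bottom.

Bb, Db, F, Gb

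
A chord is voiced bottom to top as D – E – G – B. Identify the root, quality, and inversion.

E minor seventh, third inversion

The pitch classes D, E, G, B arrange in thirds as E–G–B–D: an E minor seventh chord.
With the seventh (D) in the bass, the chord is in third inversion (figured bass 4/2).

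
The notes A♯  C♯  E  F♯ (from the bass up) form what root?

Reordering A#, C#, E, F# into stacked thirds gives F#–A#–C#–E; the bottom of that stack, F#, is the root.

F#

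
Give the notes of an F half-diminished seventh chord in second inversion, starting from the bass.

The chord tones are F–Ab–Cb–Eb. With the fifth (Cb) lowest for second inversion: Cb, Eb, F, Ab.

Cb, Eb, F, Ab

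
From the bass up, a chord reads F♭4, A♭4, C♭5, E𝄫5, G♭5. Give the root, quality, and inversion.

Fb dominant ninth, root position

The pitch classes Fb, Ab, Cb, Ebb, Gb arrange in thirds as Fb–Ab–Cb–Ebb–Gb: an Fb dominant ninth chord.
The lowest note is Fb, the root of the chord, so this is root position.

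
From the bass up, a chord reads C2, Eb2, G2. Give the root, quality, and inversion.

C minor, root position

The distinct note names are C, Eb, G. Stacked in thirds they read C–Eb–G, which is a minor triad on C.
C is the root of C minor; root in the bass means root position (figured bass 5/3).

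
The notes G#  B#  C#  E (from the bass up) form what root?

Reordering G#, B#, C#, E into stacked thirds gives C#–E–G#–B#; the bottom of that stack, C#, is the root.

C#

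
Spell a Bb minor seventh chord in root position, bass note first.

The chord tones are Bb–Db–F–Ab. With the root (Bb) lowest for root position: Bb, Db, F, Ab.

Bb, Db, F, Ab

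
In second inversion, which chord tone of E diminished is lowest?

The fifth of E diminished (E–G–Bb) is Bb; that is the bass in second inversion.

Bb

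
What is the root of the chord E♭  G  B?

The distinct letter names are Eb, G, B. Arranged as a stack of thirds they read Eb–G–B, so Eb is the root (an Eb augmented triad).

Eb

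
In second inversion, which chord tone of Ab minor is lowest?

Eb

In second inversion the fifth is lowest. For Ab minor (Ab–Cb–Eb) that is Eb.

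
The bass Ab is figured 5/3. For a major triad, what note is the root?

Ab

The figures 5/3 mean the root of the chord is in the bass. If Ab is the root of a major triad, the root is Ab (chord tones Ab–C–Eb).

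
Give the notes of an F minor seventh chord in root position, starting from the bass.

The chord tones are F–Ab–C–Eb. With the root (F) lowest for root position: F, Ab, C, Eb.

F, Ab, C, Eb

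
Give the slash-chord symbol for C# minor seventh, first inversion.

First inversion of C# minor seventh has the third (E) in the bass. As a slash chord: C#m7/E.

C#m7/E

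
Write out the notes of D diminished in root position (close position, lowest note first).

D, F, Ab

D diminished is D–F–Ab. Root position puts the root (D) in the bass, with the remaining tones above: D, F, Ab.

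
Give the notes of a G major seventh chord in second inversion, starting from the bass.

D, F#, G, B

Spelling G major seventh: G–B–D–F#. In second inversion the fifth is bass, giving D, F#, G, B from the bottom.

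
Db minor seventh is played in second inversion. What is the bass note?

Ab

Db minor seventh is Db–Fb–Ab–Cb. Second inversion places the fifth in the bass: Ab.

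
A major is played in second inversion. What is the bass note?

In second inversion the fifth is lowest. For A major (A–C#–E) that is E.

E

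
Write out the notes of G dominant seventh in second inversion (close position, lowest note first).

D, F, G, B

Spelling G dominant seventh: G–B–D–F. In second inversion the fifth is bass, giving D, F, G, B from the bottom.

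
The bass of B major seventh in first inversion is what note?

The third of B major seventh (B–D#–F#–A#) is D#; that is the bass in first inversion.

D#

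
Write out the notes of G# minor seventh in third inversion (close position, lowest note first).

F#, G#, B, D#

The chord tones are G#–B–D#–F#. With the seventh (F#) lowest for third inversion: F#, G#, B, D#.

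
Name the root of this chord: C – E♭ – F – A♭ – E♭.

F

Reordering C, Eb, F, Ab into stacked thirds gives F–Ab–C–Eb; the bottom of that stack, F, is the root.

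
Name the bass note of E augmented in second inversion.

B#

In second inversion the fifth is lowest. For E augmented (E–G#–B#) that is B#.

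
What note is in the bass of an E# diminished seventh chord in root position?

E# diminished seventh is E#–G#–B–D. Root position places the root in the bass: E#.

E#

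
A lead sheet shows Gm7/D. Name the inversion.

Gm7/D means G minor seventh with D in the bass. D is the fifth of G minor seventh (G–Bb–D–F), so this is second inversion.

second inversion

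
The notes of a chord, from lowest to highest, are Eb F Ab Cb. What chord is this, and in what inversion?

Reducing to letter names: Eb, F, Ab, Cb. These stack in thirds as F–Ab–Cb–Eb — an F half-diminished seventh chord.
With the seventh (Eb) in the bass, the chord is in third inversion (figured bass 4/2).

F half-diminished seventh, third inversion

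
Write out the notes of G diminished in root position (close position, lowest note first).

G, Bb, Db

G diminished is G–Bb–Db. Root position puts the root (G) in the bass, with the remaining tones above: G, Bb, Db.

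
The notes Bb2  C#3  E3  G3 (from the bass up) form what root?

Reordering Bb, C#, E, G into stacked thirds gives C#–E–G–Bb; the bottom of that stack, C#, is the root.

C#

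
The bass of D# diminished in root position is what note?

D#

D# diminished is D#–F#–A. Root position places the root in the bass: D#.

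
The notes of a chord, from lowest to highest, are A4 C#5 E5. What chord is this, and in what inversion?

A major, root position

Reducing to letter names: A, C#, E. These stack in thirds as A–C#–E — an A major triad.
A is the root of A major; root in the bass means root position (figured bass 5/3).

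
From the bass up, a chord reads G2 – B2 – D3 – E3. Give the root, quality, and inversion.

E minor seventh, first inversion

The distinct note names are G, B, D, E. Stacked in thirds they read E–G–B–D, which is a minor seventh chord on E.
The lowest note is G, the third of the chord, so this is first inversion (figured bass 6/5).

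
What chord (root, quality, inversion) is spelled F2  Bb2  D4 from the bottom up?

Reducing to letter names: F, Bb, D. These stack in thirds as Bb–D–F — a Bb major triad.
With the fifth (F) in the bass, the chord is in second inversion (figured bass 6/4).

Bb major, second inversion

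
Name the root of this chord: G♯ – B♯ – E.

The distinct letter names are G#, B#, E. Arranged as a stack of thirds they read E–G#–B#, so E is the root (an E augmented triad).

E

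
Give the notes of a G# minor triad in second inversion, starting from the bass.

The chord tones are G#–B–D#. With the fifth (D#) lowest for second inversion: D#, G#, B.

D#, G#, B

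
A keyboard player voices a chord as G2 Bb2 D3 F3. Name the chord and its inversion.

The distinct note names are G, Bb, D, F. Stacked in thirds they read G–Bb–D–F, which is a minor seventh chord on G.
With the root (G) in the bass, the chord is in root position (figured bass 7).

G minor seventh, root position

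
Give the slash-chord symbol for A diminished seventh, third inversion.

Third inversion of A diminished seventh has the seventh (Gb) in the bass. As a slash chord: Adim7/Gb.

Adim7/Gb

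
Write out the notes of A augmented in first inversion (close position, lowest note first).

C#, E#, A

A augmented is A–C#–E#. First inversion puts the third (C#) in the bass, with the remaining tones above: C#, E#, A.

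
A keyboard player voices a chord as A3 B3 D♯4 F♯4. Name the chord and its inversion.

The distinct note names are A, B, D#, F#. Stacked in thirds they read B–D#–F#–A, which is a dominant seventh chord on B.
A is the seventh of B dominant seventh; seventh in the bass means third inversion (figured bass 4/2).

B dominant seventh, third inversion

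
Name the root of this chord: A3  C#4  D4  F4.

A, C#, D, F are the tones of a D minor-major seventh chord (D–F–A–C#), making D the root.

D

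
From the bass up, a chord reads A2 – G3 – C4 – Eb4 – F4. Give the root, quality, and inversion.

F dominant ninth, first inversion

The pitch classes A, G, C, Eb, F arrange in thirds as F–A–C–Eb–G: an F dominant ninth chord.
The lowest note is A, the third of the chord, so this is first inversion.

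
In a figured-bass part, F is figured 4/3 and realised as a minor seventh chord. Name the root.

Bb

The figures 4/3 mean the fifth of the chord is in the bass. If F is the fifth of a minor seventh chord, the root is Bb (chord tones Bb–Db–F–Ab).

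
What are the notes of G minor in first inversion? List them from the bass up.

G minor is G–Bb–D. First inversion puts the third (Bb) in the bass, with the remaining tones above: Bb, D, G.

Bb, D, G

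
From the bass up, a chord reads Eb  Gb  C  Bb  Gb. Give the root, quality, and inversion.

The pitch classes Eb, Gb, C, Bb arrange in thirds as C–Eb–Gb–Bb: a C half-diminished seventh chord.
Eb is the third of C half-diminished seventh; third in the bass means first inversion (figured bass 6/5).

C half-diminished seventh, first inversion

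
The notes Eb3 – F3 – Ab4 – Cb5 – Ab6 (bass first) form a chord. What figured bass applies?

The notes Eb, F, Ab, Cb stack in thirds as F–Ab–Cb–Eb — an F half-diminished seventh chord. The bass Eb is the seventh, so this is third inversion: figured 4/2.

4/2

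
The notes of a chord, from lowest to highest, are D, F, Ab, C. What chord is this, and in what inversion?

The pitch classes D, F, Ab, C arrange in thirds as D–F–Ab–C: a D half-diminished seventh chord.
With the root (D) in the bass, the chord is in root position (figured bass 7).

D half-diminished seventh, root position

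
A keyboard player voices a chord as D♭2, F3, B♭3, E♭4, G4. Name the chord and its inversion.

Eb dominant ninth, third inversion

The distinct note names are Db, F, Bb, Eb, G. Stacked in thirds they read Eb–G–Bb–Db–F, which is a dominant ninth chord on Eb.
Db is the seventh of Eb dominant ninth; seventh in the bass means third inversion.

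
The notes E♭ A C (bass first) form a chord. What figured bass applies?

6/4

The notes Eb, A, C stack in thirds as A–C–Eb — an A diminished triad. The bass Eb is the fifth, so this is second inversion: figured 6/4.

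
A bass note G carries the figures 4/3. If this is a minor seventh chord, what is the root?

C

The figures 4/3 mean the fifth of the chord is in the bass. If G is the fifth of a minor seventh chord, the root is C (chord tones C–Eb–G–Bb).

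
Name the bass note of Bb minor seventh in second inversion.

The fifth of Bb minor seventh (Bb–Db–F–Ab) is F; that is the bass in second inversion.

F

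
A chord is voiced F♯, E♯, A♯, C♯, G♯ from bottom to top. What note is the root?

Reordering F#, E#, A#, C#, G# into stacked thirds gives F#–A#–C#–E#–G#; the bottom of that stack, F#, is the root.

F#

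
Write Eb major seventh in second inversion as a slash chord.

Ebmaj7/Bb

Second inversion of Eb major seventh has the fifth (Bb) in the bass. As a slash chord: Ebmaj7/Bb.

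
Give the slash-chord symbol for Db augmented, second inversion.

Second inversion of Db augmented has the fifth (A) in the bass. As a slash chord: Dbaug/A.

Dbaug/A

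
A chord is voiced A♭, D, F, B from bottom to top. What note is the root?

B

The distinct letter names are Ab, D, F, B. Arranged as a stack of thirds they read B–D–F–Ab, so B is the root (a B diminished seventh chord).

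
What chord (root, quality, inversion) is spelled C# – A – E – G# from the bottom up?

A major seventh, first inversion

The distinct note names are C#, A, E, G#. Stacked in thirds they read A–C#–E–G#, which is a major seventh chord on A.
With the third (C#) in the bass, the chord is in first inversion (figured bass 6/5).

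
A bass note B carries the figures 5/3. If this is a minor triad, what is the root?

The figures 5/3 mean the root of the chord is in the bass. If B is the root of a minor triad, the root is B (chord tones B–D–F#).

B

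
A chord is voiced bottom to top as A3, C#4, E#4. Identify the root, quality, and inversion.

A augmented, root position

The pitch classes A, C#, E# arrange in thirds as A–C#–E#: an A augmented triad.
The lowest note is A, the root of the chord, so this is root position (figured bass 5/3).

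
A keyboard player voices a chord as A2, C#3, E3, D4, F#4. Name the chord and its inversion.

D major ninth, second inversion

Reducing to letter names: A, C#, E, D, F#. These stack in thirds as D–F#–A–C#–E — a D major ninth chord.
A is the fifth of D major ninth; fifth in the bass means second inversion.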